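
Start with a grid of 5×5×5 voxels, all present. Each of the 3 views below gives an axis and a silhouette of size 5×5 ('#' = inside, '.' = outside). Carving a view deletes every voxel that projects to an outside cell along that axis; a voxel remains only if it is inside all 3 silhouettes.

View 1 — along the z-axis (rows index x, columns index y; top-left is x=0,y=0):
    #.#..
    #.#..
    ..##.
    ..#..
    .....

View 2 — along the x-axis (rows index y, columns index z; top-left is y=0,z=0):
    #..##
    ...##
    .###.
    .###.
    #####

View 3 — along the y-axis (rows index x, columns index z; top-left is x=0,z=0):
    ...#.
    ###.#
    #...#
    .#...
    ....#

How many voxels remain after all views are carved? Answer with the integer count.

remaining voxels: 7

full grid |V| = 125
carve view 1 (along z, XY-mask fill 7/25): 35 voxels remain
carve view 2 (along x, YZ-mask fill 16/25): 21 voxels remain
carve view 3 (along y, XZ-mask fill 9/25): 7 voxels remain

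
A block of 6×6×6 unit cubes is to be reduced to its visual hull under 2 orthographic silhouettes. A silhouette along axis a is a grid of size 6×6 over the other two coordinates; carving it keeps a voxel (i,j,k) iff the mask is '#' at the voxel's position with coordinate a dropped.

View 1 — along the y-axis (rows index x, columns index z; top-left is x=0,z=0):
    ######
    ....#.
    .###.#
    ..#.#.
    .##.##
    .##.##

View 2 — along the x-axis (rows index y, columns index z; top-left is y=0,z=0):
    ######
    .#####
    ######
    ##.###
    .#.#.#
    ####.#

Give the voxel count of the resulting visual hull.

104 voxels

initial block: 6^3 = 216
carve view 1 (along y, XZ-mask fill 21/36): 126 voxels remain
carve view 2 (along x, YZ-mask fill 30/36): 104 voxels remain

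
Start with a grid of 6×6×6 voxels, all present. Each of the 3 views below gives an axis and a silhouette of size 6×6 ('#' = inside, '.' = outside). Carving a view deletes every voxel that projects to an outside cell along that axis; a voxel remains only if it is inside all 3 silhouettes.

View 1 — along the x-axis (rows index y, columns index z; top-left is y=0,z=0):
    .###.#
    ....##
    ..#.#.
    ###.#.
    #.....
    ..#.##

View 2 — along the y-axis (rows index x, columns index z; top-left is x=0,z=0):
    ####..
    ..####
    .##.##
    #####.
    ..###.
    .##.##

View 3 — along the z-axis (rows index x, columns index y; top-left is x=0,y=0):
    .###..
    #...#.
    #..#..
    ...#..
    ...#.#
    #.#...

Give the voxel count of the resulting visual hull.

full grid |V| = 216
step 1: project along x, AND mask (16/36) → |grid| = 96
step 2: project along y, AND mask (24/36) → |grid| = 69
step 3: project along z, AND mask (12/36) → |grid| = 26

|visual hull| = 26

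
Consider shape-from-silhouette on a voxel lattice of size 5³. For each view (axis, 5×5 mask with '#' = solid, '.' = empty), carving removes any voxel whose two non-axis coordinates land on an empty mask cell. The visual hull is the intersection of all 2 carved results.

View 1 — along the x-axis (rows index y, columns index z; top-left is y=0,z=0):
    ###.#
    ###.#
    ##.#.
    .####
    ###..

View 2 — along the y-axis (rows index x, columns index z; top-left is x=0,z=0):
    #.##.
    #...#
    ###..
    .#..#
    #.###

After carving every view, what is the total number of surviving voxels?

51 voxels

start: 5×5×5 = 125 voxels
  1. axis=0 (YZ plane), |mask|=18  ⇒  voxels=90
  2. axis=1 (XZ plane), |mask|=14  ⇒  voxels=51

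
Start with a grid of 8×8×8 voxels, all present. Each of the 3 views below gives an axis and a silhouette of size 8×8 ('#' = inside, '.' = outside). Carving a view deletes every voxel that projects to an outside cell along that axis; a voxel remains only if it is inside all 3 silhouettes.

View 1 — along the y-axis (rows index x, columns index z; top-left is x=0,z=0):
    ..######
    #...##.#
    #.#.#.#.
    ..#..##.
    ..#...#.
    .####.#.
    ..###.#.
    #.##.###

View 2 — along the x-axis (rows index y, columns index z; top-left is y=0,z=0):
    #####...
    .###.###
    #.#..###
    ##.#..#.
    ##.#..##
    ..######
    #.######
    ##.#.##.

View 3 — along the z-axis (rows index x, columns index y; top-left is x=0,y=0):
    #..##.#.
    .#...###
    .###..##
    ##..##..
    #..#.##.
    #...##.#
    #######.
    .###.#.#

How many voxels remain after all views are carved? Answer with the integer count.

before carving: 512 voxels (8×8×8)
[1] y-view keeps 34 columns → grid now 272
[2] x-view keeps 43 columns → grid now 185
[3] z-view keeps 37 columns → grid now 108

remaining voxels: 108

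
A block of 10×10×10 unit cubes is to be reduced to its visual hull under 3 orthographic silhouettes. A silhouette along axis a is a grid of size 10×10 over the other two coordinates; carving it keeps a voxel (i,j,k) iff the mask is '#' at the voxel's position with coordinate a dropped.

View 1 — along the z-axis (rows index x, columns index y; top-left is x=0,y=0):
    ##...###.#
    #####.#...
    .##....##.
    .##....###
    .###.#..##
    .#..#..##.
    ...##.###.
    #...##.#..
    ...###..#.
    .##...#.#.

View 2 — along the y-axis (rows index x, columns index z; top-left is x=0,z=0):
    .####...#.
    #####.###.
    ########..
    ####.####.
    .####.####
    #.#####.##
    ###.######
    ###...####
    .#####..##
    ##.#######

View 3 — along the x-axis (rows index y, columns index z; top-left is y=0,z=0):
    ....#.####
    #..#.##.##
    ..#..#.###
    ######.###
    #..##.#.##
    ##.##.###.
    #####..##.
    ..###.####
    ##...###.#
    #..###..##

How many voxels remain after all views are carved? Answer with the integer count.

|visual hull| = 230

full grid |V| = 1000
step 1: project along z, AND mask (48/100) → |grid| = 480
step 2: project along y, AND mask (77/100) → |grid| = 367
step 3: project along x, AND mask (64/100) → |grid| = 230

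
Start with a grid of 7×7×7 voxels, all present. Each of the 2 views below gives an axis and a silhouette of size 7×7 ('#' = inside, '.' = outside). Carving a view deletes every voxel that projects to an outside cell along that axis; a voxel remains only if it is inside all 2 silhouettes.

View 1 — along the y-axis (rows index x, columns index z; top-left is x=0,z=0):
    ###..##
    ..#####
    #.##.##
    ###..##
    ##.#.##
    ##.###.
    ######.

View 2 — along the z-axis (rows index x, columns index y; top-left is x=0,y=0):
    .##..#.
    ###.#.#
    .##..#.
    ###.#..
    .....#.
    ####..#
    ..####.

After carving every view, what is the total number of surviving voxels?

initial block: 7^3 = 343
step 1: project along y, AND mask (36/49) → |grid| = 252
step 2: project along z, AND mask (25/49) → |grid| = 129

|visual hull| = 129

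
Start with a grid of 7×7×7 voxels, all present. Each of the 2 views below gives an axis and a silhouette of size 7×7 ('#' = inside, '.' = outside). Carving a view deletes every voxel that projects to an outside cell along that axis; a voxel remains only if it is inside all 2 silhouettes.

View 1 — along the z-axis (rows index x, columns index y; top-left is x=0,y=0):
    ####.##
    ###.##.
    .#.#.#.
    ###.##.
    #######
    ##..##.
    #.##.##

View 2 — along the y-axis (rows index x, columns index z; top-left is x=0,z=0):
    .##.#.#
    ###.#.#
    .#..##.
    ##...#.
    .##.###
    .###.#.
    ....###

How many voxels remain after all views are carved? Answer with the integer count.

full grid |V| = 343
V1 z: intersect with XY mask (35 set) -- 245 left
V2 y: intersect with XZ mask (27 set) -- 139 left

remaining voxels: 139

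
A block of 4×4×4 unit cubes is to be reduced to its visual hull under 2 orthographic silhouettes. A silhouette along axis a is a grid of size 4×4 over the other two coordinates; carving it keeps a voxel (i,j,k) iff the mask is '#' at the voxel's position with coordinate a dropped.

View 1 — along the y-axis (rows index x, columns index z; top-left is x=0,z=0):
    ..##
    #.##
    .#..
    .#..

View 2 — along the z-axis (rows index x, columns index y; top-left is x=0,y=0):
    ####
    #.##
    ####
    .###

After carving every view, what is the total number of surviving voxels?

full grid |V| = 64
[1] y-view keeps 7 columns → grid now 28
[2] z-view keeps 14 columns → grid now 24

remaining voxels: 24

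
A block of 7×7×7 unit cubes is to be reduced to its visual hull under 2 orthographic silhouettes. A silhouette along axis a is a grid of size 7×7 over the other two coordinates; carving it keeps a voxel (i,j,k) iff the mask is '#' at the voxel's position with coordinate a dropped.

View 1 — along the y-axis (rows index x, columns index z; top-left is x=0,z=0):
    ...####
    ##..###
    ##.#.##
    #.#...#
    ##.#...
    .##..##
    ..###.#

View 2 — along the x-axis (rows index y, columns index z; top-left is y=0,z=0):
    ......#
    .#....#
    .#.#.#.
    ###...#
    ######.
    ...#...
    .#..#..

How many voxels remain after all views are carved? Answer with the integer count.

full grid |V| = 343
V1 y: intersect with XZ mask (28 set) -- 196 left
V2 x: intersect with YZ mask (19 set) -- 78 left

78 voxels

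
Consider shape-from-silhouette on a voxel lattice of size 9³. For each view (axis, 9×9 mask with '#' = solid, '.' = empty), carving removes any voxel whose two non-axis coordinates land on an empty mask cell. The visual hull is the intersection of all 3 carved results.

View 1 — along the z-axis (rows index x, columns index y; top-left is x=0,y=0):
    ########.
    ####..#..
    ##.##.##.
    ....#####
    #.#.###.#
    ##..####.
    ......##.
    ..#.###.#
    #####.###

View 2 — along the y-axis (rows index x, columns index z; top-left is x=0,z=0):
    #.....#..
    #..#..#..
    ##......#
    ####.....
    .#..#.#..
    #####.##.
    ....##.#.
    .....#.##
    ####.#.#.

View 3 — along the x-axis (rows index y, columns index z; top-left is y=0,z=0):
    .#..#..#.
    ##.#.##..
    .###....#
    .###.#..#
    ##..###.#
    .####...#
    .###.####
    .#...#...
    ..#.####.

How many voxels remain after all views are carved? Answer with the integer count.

before carving: 729 voxels (9×9×9)
step 1: project along z, AND mask (51/81) → |grid| = 459
step 2: project along y, AND mask (34/81) → |grid| = 198
step 3: project along x, AND mask (42/81) → |grid| = 104

104 voxels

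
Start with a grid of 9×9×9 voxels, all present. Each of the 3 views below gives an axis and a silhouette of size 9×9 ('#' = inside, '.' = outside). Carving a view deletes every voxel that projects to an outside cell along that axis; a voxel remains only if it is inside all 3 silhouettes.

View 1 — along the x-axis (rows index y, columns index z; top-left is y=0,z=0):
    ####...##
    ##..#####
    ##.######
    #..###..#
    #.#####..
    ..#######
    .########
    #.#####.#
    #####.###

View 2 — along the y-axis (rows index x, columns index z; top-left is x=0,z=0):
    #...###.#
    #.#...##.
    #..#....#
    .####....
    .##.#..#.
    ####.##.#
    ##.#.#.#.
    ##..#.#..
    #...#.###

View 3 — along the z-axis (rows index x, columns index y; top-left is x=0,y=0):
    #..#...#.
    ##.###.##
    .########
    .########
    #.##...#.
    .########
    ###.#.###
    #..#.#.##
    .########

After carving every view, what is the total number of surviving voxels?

remaining voxels: 200

start: 9×9×9 = 729 voxels
V1 x: intersect with YZ mask (62 set) -- 558 left
V2 y: intersect with XZ mask (41 set) -- 282 left
V3 z: intersect with XY mask (58 set) -- 200 left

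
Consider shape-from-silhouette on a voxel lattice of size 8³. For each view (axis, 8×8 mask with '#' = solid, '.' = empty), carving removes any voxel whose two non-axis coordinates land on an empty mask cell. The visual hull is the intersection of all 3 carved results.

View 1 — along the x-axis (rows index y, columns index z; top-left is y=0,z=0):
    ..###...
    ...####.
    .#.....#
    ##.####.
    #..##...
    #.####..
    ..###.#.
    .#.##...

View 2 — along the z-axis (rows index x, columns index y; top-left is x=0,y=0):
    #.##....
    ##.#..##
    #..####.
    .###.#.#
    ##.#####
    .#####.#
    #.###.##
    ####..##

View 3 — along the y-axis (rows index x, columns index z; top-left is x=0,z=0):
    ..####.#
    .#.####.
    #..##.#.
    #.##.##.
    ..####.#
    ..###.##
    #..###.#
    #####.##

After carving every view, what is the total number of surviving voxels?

before carving: 512 voxels (8×8×8)
V1 x: intersect with YZ mask (30 set) -- 240 left
V2 z: intersect with XY mask (43 set) -- 166 left
V3 y: intersect with XZ mask (41 set) -- 119 left

119 voxels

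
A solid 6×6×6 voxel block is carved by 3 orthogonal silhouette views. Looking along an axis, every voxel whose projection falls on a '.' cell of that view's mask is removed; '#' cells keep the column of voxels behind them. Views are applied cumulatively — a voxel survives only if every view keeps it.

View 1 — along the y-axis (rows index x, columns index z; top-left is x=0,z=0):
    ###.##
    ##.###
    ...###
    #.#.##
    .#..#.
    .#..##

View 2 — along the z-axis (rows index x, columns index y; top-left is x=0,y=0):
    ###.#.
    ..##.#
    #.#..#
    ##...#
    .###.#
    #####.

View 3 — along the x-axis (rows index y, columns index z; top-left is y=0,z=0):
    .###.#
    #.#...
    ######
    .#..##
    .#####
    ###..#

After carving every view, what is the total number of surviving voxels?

54 voxels

before carving: 216 voxels (6×6×6)
carve view 1 (along y, XZ-mask fill 22/36): 132 voxels remain
carve view 2 (along z, XY-mask fill 22/36): 79 voxels remain
carve view 3 (along x, YZ-mask fill 24/36): 54 voxels remain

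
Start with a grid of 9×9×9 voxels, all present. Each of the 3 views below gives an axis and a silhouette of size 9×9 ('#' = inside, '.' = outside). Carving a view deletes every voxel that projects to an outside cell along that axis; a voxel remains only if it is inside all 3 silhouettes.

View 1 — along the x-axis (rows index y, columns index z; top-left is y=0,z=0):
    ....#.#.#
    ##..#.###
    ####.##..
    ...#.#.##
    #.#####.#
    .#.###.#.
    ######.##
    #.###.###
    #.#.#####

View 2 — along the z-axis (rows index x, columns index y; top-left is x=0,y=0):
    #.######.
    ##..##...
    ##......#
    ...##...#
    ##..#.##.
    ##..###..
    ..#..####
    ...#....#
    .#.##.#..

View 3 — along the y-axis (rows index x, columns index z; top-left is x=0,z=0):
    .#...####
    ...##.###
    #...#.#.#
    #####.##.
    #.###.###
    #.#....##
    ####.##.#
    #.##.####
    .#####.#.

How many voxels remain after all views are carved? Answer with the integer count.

full grid |V| = 729
V1 x: intersect with YZ mask (53 set) -- 477 left
V2 z: intersect with XY mask (38 set) -- 224 left
V3 y: intersect with XZ mask (52 set) -- 148 left

voxel count = 148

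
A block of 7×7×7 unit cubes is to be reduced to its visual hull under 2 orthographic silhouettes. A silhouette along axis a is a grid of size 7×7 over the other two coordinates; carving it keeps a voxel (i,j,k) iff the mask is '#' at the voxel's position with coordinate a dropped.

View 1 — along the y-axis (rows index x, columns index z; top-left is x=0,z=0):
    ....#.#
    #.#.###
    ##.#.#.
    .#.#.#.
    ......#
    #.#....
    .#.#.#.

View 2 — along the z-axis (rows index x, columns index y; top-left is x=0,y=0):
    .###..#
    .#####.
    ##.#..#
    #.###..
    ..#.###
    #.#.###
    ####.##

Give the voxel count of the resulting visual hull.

|visual hull| = 93

full grid |V| = 343
carve view 1 (along y, XZ-mask fill 20/49): 140 voxels remain
carve view 2 (along z, XY-mask fill 32/49): 93 voxels remain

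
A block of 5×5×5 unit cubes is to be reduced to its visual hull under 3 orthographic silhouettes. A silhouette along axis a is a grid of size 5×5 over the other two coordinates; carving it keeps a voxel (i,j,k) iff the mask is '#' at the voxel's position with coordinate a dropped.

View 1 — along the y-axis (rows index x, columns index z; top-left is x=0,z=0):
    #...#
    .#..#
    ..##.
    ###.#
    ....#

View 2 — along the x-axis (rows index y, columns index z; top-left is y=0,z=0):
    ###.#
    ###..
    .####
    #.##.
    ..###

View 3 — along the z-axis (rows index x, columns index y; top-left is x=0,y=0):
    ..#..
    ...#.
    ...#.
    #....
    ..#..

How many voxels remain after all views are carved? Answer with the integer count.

voxel count = 8

full grid |V| = 125
after view 1 [y-axis, 11 of 25 cells solid] → remaining = 55
after view 2 [x-axis, 17 of 25 cells solid] → remaining = 37
after view 3 [z-axis, 5 of 25 cells solid] → remaining = 8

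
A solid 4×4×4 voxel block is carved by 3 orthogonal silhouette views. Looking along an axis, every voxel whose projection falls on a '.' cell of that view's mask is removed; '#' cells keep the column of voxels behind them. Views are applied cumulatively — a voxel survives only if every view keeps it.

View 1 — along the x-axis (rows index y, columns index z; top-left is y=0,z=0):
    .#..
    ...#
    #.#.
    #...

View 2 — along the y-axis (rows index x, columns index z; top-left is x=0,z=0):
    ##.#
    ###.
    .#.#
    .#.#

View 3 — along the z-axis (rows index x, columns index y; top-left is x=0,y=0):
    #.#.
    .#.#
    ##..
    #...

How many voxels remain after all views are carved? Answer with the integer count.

full grid |V| = 64
after view 1 [x-axis, 5 of 16 cells solid] → remaining = 20
after view 2 [y-axis, 10 of 16 cells solid] → remaining = 12
after view 3 [z-axis, 7 of 16 cells solid] → remaining = 6

remaining voxels: 6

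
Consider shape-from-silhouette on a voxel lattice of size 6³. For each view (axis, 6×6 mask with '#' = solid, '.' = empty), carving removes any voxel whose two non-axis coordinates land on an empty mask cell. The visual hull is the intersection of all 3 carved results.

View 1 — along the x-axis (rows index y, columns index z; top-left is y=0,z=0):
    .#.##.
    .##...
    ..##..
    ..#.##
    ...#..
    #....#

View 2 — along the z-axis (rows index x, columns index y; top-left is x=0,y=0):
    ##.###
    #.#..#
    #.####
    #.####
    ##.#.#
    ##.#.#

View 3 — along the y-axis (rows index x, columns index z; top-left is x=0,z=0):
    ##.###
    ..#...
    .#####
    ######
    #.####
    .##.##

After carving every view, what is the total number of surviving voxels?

47 voxels

start: 6×6×6 = 216 voxels
after view 1 [x-axis, 13 of 36 cells solid] → remaining = 78
after view 2 [z-axis, 26 of 36 cells solid] → remaining = 60
after view 3 [y-axis, 26 of 36 cells solid] → remaining = 47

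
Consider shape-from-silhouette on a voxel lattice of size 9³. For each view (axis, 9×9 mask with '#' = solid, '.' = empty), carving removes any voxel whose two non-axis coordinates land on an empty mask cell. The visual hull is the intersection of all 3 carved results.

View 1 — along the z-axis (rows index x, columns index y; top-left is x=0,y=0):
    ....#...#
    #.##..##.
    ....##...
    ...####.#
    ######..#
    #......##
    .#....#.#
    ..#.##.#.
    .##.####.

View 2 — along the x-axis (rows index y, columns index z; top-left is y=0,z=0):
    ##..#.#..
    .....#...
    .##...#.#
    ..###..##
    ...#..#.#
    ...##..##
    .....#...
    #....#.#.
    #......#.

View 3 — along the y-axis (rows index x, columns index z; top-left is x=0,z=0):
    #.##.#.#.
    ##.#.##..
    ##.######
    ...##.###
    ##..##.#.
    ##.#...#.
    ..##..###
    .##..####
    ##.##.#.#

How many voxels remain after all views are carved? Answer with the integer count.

full grid |V| = 729
step 1: project along z, AND mask (37/81) → |grid| = 333
step 2: project along x, AND mask (27/81) → |grid| = 110
step 3: project along y, AND mask (49/81) → |grid| = 69

voxel count = 69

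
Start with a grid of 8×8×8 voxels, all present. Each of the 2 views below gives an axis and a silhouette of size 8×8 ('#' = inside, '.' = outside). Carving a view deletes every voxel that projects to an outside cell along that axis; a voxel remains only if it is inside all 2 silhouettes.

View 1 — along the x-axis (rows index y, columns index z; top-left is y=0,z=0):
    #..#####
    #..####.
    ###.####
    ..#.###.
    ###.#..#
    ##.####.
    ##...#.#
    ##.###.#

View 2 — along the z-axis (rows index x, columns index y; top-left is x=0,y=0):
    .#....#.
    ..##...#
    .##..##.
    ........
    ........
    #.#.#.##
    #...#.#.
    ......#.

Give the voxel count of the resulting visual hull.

remaining voxels: 95

full grid |V| = 512
  1. axis=0 (YZ plane), |mask|=43  ⇒  voxels=344
  2. axis=2 (XY plane), |mask|=18  ⇒  voxels=95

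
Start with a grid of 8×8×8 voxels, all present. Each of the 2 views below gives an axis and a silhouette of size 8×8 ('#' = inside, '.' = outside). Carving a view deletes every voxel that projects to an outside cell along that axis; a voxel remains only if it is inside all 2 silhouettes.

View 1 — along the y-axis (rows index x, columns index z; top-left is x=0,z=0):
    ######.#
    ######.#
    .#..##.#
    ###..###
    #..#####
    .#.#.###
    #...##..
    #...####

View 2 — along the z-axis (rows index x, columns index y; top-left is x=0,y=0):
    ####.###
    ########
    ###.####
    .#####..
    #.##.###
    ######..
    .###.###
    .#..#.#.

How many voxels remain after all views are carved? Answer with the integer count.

start: 8×8×8 = 512 voxels
carve view 1 (along y, XZ-mask fill 43/64): 344 voxels remain
carve view 2 (along z, XY-mask fill 48/64): 262 voxels remain

remaining voxels: 262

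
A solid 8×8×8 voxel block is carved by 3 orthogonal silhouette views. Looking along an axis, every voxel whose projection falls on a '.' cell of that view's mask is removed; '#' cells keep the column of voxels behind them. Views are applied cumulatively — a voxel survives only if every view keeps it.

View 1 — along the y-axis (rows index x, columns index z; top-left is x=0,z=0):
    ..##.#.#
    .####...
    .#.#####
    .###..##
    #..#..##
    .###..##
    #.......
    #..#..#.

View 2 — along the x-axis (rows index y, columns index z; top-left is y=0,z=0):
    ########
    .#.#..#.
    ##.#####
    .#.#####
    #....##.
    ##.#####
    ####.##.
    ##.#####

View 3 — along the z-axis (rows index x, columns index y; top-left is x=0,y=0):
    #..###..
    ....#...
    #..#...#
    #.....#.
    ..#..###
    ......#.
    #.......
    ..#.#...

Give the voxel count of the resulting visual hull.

full grid |V| = 512
carve view 1 (along y, XZ-mask fill 32/64): 256 voxels remain
carve view 2 (along x, YZ-mask fill 47/64): 192 voxels remain
carve view 3 (along z, XY-mask fill 18/64): 63 voxels remain

|visual hull| = 63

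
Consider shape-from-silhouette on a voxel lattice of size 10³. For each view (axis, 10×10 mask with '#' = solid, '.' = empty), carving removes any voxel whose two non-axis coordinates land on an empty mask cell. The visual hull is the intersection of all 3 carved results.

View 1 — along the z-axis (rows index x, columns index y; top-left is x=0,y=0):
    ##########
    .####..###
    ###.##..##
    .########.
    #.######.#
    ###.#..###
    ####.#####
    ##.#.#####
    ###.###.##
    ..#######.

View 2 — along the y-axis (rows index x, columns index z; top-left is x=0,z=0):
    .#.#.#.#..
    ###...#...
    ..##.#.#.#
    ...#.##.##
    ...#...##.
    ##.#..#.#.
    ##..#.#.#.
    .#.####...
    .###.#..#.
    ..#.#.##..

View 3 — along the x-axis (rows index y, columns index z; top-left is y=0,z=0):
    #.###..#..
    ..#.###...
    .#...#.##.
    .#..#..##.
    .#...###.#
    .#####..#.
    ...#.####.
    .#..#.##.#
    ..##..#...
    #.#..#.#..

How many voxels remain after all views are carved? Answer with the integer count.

voxel count = 171

full grid |V| = 1000
  1. axis=2 (XY plane), |mask|=79  ⇒  voxels=790
  2. axis=1 (XZ plane), |mask|=45  ⇒  voxels=355
  3. axis=0 (YZ plane), |mask|=45  ⇒  voxels=171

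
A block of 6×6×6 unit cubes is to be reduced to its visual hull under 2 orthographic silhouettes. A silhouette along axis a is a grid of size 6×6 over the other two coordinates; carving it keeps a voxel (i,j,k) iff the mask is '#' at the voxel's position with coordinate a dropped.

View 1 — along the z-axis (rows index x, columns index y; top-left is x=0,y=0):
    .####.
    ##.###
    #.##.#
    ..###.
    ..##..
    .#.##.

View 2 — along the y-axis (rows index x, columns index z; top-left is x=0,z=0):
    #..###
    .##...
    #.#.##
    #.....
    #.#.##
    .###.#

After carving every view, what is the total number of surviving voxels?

start: 6×6×6 = 216 voxels
carve view 1 (along z, XY-mask fill 21/36): 126 voxels remain
carve view 2 (along y, XZ-mask fill 19/36): 65 voxels remain

|visual hull| = 65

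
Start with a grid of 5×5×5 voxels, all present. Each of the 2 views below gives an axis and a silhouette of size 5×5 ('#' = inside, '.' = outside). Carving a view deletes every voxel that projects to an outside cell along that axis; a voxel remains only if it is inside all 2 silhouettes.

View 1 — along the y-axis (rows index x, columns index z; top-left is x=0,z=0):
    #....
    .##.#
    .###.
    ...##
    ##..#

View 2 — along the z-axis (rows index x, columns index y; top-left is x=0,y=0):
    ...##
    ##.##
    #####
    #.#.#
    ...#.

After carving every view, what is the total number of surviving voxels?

|visual hull| = 38

full grid |V| = 125
after view 1 [y-axis, 12 of 25 cells solid] → remaining = 60
after view 2 [z-axis, 15 of 25 cells solid] → remaining = 38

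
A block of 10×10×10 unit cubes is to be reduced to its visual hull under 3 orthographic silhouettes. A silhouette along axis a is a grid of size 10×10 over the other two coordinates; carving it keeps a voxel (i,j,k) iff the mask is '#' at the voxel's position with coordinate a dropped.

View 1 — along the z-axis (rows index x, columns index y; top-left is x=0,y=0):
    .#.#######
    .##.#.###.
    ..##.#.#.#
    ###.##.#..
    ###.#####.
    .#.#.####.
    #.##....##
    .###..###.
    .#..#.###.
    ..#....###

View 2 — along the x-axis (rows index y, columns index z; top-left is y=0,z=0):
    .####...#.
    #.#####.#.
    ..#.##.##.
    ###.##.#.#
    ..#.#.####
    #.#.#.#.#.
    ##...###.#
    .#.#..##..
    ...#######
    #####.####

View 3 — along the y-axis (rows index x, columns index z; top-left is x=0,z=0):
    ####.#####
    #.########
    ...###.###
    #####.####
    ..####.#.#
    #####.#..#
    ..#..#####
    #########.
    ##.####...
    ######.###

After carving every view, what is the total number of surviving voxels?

remaining voxels: 270

full grid |V| = 1000
carve view 1 (along z, XY-mask fill 59/100): 590 voxels remain
carve view 2 (along x, YZ-mask fill 61/100): 353 voxels remain
carve view 3 (along y, XZ-mask fill 76/100): 270 voxels remain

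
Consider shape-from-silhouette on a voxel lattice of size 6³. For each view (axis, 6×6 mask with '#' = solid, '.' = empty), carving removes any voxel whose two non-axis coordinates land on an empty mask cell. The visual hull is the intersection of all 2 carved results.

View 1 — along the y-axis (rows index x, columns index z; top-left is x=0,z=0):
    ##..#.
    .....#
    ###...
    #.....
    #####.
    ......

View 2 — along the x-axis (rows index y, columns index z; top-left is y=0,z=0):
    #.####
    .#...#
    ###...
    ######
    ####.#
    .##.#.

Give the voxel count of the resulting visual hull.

before carving: 216 voxels (6×6×6)
  1. axis=1 (XZ plane), |mask|=13  ⇒  voxels=78
  2. axis=0 (YZ plane), |mask|=24  ⇒  voxels=54

voxel count = 54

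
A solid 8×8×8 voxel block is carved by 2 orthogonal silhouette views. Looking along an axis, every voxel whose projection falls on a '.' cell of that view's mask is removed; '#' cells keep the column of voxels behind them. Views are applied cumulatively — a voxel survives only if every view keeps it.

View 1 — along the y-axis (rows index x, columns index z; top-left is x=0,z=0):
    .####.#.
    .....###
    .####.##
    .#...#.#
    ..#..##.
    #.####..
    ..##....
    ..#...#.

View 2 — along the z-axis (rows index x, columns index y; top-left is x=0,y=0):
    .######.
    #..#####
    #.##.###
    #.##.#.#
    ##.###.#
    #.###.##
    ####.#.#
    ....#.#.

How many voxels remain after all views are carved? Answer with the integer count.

voxel count = 163

before carving: 512 voxels (8×8×8)
[1] y-view keeps 29 columns → grid now 232
[2] z-view keeps 43 columns → grid now 163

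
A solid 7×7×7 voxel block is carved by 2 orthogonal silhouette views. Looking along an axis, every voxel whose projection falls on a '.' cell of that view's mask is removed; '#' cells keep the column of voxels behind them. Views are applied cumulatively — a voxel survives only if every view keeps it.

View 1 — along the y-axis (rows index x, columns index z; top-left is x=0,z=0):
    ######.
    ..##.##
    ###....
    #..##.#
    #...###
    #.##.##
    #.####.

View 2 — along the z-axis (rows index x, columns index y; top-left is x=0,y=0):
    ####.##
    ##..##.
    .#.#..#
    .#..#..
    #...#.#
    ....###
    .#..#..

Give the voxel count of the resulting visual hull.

voxel count = 106

start: 7×7×7 = 343 voxels
V1 y: intersect with XZ mask (31 set) -- 217 left
V2 z: intersect with XY mask (23 set) -- 106 left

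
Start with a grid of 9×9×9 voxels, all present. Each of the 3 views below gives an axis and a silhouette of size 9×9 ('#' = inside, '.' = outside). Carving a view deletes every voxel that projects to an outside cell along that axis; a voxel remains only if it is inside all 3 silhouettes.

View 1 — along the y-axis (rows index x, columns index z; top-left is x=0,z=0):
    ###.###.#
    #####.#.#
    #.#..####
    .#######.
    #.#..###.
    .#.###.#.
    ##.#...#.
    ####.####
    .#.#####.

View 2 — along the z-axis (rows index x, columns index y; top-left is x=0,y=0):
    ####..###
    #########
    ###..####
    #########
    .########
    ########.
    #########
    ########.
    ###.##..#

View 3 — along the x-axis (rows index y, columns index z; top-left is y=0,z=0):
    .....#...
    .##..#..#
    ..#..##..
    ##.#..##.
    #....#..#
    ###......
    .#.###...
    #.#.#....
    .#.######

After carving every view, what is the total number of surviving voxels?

start: 9×9×9 = 729 voxels
carve view 1 (along y, XZ-mask fill 55/81): 495 voxels remain
carve view 2 (along z, XY-mask fill 71/81): 433 voxels remain
carve view 3 (along x, YZ-mask fill 33/81): 172 voxels remain

voxel count = 172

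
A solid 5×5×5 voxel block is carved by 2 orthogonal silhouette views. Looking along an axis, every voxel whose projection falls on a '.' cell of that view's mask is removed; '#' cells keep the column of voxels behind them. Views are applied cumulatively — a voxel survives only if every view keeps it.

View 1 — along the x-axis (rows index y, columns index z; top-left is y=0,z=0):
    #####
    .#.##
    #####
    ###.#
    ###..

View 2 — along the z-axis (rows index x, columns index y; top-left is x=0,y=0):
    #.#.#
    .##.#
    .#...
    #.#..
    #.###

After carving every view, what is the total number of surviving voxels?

remaining voxels: 54

start: 5×5×5 = 125 voxels
carve view 1 (along x, YZ-mask fill 20/25): 100 voxels remain
carve view 2 (along z, XY-mask fill 13/25): 54 voxels remain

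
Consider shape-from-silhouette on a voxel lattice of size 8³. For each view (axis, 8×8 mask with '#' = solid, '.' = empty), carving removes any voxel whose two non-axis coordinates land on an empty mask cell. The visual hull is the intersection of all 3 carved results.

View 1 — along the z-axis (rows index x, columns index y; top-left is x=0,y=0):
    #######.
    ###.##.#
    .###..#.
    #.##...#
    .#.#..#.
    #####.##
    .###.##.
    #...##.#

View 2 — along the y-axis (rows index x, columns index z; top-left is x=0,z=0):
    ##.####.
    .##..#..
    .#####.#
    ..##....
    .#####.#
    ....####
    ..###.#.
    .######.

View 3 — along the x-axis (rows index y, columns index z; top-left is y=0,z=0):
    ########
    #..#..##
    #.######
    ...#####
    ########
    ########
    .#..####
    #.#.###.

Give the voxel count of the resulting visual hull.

initial block: 8^3 = 512
step 1: project along z, AND mask (40/64) → |grid| = 320
step 2: project along y, AND mask (37/64) → |grid| = 182
step 3: project along x, AND mask (50/64) → |grid| = 140

|visual hull| = 140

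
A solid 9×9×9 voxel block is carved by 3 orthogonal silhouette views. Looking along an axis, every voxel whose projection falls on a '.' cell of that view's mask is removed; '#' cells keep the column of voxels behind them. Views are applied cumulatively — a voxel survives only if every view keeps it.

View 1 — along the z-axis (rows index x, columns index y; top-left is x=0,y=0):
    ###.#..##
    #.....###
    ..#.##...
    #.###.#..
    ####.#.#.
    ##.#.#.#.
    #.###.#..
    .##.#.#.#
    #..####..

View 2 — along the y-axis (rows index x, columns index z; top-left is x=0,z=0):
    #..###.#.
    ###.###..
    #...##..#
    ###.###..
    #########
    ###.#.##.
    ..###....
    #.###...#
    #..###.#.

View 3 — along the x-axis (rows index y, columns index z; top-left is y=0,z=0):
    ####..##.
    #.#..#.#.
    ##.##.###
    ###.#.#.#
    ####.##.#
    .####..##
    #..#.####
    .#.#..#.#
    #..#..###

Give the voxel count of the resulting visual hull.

|visual hull| = 149

start: 9×9×9 = 729 voxels
  1. axis=2 (XY plane), |mask|=44  ⇒  voxels=396
  2. axis=1 (XZ plane), |mask|=49  ⇒  voxels=245
  3. axis=0 (YZ plane), |mask|=51  ⇒  voxels=149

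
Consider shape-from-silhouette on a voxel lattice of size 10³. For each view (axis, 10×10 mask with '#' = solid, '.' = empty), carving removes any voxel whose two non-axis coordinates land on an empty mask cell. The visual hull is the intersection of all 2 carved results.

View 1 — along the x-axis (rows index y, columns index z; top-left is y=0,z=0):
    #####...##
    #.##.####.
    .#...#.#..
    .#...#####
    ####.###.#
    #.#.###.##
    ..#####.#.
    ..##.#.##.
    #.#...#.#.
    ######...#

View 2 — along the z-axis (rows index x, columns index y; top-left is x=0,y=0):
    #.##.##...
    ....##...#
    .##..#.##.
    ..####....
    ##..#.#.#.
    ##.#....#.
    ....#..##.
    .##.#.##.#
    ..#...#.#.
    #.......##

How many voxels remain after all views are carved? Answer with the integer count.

remaining voxels: 241

initial block: 10^3 = 1000
step 1: project along x, AND mask (60/100) → |grid| = 600
step 2: project along z, AND mask (41/100) → |grid| = 241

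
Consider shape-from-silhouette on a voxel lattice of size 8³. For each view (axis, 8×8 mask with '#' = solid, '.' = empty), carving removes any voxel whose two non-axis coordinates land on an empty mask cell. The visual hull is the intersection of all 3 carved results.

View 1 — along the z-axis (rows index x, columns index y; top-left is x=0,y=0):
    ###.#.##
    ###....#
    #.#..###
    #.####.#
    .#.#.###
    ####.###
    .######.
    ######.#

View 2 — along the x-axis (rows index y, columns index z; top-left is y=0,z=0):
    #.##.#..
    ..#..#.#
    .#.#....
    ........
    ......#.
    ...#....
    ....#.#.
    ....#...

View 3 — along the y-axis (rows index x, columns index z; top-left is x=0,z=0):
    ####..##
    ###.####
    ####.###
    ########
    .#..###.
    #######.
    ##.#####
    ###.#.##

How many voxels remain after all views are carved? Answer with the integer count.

start: 8×8×8 = 512 voxels
V1 z: intersect with XY mask (46 set) -- 368 left
V2 x: intersect with YZ mask (14 set) -- 83 left
V3 y: intersect with XZ mask (52 set) -- 65 left

|visual hull| = 65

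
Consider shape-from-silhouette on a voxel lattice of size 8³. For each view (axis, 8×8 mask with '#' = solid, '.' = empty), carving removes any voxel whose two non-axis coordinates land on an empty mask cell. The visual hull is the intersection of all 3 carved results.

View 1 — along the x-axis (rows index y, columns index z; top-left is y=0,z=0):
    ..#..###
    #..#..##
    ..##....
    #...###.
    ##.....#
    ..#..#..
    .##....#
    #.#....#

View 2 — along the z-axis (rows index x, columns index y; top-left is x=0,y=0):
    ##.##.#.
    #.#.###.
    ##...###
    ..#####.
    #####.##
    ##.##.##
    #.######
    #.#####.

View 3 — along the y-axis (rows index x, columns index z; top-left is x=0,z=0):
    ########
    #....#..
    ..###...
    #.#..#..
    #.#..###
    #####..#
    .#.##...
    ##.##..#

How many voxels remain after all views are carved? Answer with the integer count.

|visual hull| = 80

before carving: 512 voxels (8×8×8)
carve view 1 (along x, YZ-mask fill 25/64): 200 voxels remain
carve view 2 (along z, XY-mask fill 46/64): 145 voxels remain
carve view 3 (along y, XZ-mask fill 35/64): 80 voxels remain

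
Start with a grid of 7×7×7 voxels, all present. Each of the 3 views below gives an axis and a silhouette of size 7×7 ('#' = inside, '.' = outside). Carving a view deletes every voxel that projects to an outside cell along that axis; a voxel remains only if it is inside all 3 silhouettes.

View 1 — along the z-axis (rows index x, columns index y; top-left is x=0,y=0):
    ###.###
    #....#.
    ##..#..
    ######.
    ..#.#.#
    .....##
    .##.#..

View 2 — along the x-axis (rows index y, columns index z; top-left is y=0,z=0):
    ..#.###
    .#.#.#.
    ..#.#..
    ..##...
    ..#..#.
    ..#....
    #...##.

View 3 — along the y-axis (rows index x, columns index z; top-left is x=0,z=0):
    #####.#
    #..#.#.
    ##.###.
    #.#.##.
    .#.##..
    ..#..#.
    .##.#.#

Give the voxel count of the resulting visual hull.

remaining voxels: 36

before carving: 343 voxels (7×7×7)
carve view 1 (along z, XY-mask fill 25/49): 175 voxels remain
carve view 2 (along x, YZ-mask fill 17/49): 61 voxels remain
carve view 3 (along y, XZ-mask fill 27/49): 36 voxels remain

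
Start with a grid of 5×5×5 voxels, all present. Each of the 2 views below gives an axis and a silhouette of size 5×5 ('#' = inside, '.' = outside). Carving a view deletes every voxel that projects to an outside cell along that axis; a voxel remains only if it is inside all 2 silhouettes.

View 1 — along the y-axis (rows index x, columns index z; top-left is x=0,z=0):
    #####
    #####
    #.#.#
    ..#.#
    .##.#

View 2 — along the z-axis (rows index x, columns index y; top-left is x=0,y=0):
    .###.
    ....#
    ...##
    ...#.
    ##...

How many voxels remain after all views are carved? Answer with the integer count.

start: 5×5×5 = 125 voxels
[1] y-view keeps 18 columns → grid now 90
[2] z-view keeps 9 columns → grid now 34

34 voxels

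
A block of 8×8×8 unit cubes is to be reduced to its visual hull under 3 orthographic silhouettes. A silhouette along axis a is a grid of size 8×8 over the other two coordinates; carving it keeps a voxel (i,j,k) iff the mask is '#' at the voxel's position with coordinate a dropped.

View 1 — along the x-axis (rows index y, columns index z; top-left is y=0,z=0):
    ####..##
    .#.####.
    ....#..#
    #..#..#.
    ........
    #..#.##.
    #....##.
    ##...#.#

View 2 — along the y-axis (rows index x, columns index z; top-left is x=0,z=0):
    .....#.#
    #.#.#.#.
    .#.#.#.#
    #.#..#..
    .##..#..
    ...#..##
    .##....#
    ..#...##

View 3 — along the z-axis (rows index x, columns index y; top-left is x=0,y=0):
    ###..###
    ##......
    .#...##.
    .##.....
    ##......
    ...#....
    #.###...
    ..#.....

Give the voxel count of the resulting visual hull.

30 voxels

full grid |V| = 512
V1 x: intersect with YZ mask (27 set) -- 216 left
V2 y: intersect with XZ mask (25 set) -- 80 left
V3 z: intersect with XY mask (21 set) -- 30 left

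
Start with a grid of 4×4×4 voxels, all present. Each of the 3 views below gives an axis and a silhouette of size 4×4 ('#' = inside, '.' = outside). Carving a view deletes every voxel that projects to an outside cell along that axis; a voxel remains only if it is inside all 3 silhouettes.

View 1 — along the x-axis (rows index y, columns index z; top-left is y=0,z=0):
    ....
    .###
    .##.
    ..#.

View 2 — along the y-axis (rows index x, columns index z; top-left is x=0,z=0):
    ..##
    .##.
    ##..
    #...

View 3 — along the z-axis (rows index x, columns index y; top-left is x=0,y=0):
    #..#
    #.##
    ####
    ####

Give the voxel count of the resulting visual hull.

full grid |V| = 64
[1] x-view keeps 6 columns → grid now 24
[2] y-view keeps 7 columns → grid now 11
[3] z-view keeps 13 columns → grid now 6

|visual hull| = 6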